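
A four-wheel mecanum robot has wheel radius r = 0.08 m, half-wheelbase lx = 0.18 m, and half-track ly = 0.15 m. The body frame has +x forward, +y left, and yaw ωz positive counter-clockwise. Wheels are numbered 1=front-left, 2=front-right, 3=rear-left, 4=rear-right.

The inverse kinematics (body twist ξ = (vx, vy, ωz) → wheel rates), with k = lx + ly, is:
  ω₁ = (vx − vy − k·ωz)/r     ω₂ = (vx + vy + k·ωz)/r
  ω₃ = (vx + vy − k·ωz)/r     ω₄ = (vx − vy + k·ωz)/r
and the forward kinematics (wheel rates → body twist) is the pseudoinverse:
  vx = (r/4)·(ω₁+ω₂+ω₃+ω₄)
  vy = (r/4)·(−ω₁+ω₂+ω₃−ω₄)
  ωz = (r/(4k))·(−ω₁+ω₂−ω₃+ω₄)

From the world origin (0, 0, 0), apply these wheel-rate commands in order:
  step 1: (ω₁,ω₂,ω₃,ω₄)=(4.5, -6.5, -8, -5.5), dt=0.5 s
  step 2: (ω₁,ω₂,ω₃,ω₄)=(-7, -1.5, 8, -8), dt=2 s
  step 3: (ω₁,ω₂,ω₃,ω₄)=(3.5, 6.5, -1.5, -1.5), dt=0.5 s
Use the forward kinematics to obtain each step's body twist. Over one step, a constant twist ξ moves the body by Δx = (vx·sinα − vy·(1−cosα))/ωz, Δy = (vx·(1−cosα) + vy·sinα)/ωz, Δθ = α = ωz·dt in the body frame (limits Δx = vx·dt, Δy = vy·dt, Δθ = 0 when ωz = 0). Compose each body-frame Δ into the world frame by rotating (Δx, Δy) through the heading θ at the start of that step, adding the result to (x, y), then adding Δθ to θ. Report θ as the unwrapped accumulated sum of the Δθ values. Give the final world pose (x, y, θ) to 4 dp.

step 1: ξ=(vx,vy,ωz)=(-0.3100, -0.2700, -0.5152), dt=0.5 → body Δ=(-0.1706, -0.1137, -0.2576) → world pose (-0.1706, -0.1137, -0.2576)
step 2: ξ=(vx,vy,ωz)=(-0.1700, 0.4300, -0.6364), dt=2.0 → body Δ=(0.2219, 0.8346, -1.2727) → world pose (0.2566, 0.6369, -1.5303)
step 3: ξ=(vx,vy,ωz)=(0.1400, 0.0600, 0.1818), dt=0.5 → body Δ=(0.0685, 0.0331, 0.0909) → world pose (0.2925, 0.5697, -1.4394)

(0.2925, 0.5697, -1.4394)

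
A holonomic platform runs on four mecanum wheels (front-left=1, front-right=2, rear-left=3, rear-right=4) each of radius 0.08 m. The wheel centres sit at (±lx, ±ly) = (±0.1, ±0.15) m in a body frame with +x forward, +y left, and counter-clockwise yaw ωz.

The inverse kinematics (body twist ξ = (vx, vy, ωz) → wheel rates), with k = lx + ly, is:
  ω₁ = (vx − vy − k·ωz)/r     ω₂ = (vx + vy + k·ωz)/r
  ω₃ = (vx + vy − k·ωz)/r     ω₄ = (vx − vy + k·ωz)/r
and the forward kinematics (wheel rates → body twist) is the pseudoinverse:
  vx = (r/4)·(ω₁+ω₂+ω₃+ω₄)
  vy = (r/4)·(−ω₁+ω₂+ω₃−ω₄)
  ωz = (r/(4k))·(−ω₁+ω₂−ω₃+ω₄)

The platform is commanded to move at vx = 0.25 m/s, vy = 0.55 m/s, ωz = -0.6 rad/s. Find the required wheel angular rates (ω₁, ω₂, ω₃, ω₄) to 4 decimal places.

(-1.8750, 8.1250, 11.8750, -5.6250)

k = lx + ly = 0.1 + 0.15 = 0.2500;  k·ωz = 0.2500·-0.6 = -0.1500
ω₁ (FL) = (vx − vy − k·ωz)/r = -0.1500/0.08 = -1.8750
ω₂ (FR) = (vx + vy + k·ωz)/r = 0.6500/0.08 = 8.1250
ω₃ (RL) = (vx + vy − k·ωz)/r = 0.9500/0.08 = 11.8750
ω₄ (RR) = (vx − vy + k·ωz)/r = -0.4500/0.08 = -5.6250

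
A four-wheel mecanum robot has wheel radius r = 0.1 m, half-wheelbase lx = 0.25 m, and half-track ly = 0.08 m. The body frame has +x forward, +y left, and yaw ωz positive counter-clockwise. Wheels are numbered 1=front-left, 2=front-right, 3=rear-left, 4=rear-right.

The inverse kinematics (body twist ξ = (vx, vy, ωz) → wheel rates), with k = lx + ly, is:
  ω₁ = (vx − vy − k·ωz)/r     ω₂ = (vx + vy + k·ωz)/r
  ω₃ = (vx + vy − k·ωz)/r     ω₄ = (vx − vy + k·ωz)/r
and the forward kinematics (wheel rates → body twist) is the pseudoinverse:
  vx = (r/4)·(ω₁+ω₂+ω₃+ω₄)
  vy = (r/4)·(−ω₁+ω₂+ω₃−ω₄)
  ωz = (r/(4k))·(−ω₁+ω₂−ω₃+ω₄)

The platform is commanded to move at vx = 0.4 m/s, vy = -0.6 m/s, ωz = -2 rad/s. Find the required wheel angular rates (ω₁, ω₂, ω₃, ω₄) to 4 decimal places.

k = lx + ly = 0.25 + 0.08 = 0.3300;  k·ωz = 0.3300·-2 = -0.6600
ω₁ (FL) = (vx − vy − k·ωz)/r = 1.6600/0.1 = 16.6000
ω₂ (FR) = (vx + vy + k·ωz)/r = -0.8600/0.1 = -8.6000
ω₃ (RL) = (vx + vy − k·ωz)/r = 0.4600/0.1 = 4.6000
ω₄ (RR) = (vx − vy + k·ωz)/r = 0.3400/0.1 = 3.4000

(16.6000, -8.6000, 4.6000, 3.4000)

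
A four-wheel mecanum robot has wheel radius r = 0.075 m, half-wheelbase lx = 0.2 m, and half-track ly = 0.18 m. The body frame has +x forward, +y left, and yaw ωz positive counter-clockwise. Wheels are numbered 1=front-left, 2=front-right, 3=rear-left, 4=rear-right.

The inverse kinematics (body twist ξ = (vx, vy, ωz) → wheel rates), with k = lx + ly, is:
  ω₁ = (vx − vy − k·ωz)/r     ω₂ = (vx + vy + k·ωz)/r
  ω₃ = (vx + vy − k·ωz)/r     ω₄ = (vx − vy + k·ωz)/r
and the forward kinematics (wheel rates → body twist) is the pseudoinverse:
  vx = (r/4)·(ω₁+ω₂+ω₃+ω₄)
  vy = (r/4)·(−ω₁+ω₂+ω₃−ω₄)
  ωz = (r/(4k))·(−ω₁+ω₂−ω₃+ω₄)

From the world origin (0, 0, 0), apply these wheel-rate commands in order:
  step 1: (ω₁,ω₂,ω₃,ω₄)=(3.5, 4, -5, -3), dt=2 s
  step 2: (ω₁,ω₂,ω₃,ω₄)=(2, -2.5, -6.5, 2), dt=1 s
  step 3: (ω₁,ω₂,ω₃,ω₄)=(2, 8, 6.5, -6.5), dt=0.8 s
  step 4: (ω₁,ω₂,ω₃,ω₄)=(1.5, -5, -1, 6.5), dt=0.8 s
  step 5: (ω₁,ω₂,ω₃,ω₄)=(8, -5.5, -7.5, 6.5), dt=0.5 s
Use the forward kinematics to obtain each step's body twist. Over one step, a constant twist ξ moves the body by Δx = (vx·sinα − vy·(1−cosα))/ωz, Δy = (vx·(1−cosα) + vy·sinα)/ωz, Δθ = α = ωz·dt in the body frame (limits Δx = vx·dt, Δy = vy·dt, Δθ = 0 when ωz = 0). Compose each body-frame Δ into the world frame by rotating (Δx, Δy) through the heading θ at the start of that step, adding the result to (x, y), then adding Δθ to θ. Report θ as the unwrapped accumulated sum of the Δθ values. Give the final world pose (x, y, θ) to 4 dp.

(0.1766, -0.4524, 0.2196)

step 1: ξ=(vx,vy,ωz)=(-0.0094, -0.0281, 0.1234), dt=2.0 → body Δ=(-0.0117, -0.0580, 0.2467) → world pose (-0.0117, -0.0580, 0.2467)
step 2: ξ=(vx,vy,ωz)=(-0.0938, -0.2437, 0.1974), dt=1.0 → body Δ=(-0.0692, -0.2514, 0.1974) → world pose (-0.0173, -0.3187, 0.4441)
step 3: ξ=(vx,vy,ωz)=(0.1875, 0.3563, -0.3454), dt=0.8 → body Δ=(0.1872, 0.2608, -0.2763) → world pose (0.0397, -0.0027, 0.1678)
step 4: ξ=(vx,vy,ωz)=(0.0375, -0.2625, 0.0493), dt=0.8 → body Δ=(0.0341, -0.2094, 0.0395) → world pose (0.1083, -0.2034, 0.2072)
step 5: ξ=(vx,vy,ωz)=(0.0281, -0.5156, 0.0247), dt=0.5 → body Δ=(0.0157, -0.2577, 0.0123) → world pose (0.1766, -0.4524, 0.2196)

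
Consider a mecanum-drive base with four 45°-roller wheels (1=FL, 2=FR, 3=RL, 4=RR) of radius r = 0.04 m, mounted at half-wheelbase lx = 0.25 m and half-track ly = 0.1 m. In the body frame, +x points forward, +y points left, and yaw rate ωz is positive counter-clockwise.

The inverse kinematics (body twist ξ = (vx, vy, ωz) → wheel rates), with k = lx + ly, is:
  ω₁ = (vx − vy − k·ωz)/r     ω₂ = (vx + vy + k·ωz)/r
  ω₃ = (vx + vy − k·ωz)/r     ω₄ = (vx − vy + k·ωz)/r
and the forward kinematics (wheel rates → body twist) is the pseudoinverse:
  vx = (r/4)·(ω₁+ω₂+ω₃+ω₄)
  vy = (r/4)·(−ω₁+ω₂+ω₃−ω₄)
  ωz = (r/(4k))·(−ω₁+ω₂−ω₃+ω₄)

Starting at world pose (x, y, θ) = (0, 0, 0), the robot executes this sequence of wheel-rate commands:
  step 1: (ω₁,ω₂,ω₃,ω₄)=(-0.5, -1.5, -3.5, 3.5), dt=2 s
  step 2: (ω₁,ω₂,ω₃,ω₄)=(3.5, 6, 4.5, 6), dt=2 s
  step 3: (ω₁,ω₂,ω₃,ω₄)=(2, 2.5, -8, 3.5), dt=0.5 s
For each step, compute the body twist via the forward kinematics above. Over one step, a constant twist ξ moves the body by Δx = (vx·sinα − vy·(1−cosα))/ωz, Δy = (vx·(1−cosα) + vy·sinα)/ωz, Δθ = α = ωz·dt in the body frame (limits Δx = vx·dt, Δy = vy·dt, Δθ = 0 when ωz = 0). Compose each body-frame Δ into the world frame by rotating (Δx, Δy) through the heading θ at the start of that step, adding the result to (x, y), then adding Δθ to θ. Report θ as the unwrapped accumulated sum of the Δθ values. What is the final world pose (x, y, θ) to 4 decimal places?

step 1: ξ=(vx,vy,ωz)=(-0.0200, -0.0800, 0.1714), dt=2.0 → body Δ=(-0.0121, -0.1637, 0.3429) → world pose (-0.0121, -0.1637, 0.3429)
step 2: ξ=(vx,vy,ωz)=(0.2000, 0.0100, 0.1143), dt=2.0 → body Δ=(0.3943, 0.0653, 0.2286) → world pose (0.3373, 0.0304, 0.5714)
step 3: ξ=(vx,vy,ωz)=(0.0000, -0.1100, 0.3429), dt=0.5 → body Δ=(0.0047, -0.0547, 0.1714) → world pose (0.3708, -0.0131, 0.7429)

(0.3708, -0.0131, 0.7429)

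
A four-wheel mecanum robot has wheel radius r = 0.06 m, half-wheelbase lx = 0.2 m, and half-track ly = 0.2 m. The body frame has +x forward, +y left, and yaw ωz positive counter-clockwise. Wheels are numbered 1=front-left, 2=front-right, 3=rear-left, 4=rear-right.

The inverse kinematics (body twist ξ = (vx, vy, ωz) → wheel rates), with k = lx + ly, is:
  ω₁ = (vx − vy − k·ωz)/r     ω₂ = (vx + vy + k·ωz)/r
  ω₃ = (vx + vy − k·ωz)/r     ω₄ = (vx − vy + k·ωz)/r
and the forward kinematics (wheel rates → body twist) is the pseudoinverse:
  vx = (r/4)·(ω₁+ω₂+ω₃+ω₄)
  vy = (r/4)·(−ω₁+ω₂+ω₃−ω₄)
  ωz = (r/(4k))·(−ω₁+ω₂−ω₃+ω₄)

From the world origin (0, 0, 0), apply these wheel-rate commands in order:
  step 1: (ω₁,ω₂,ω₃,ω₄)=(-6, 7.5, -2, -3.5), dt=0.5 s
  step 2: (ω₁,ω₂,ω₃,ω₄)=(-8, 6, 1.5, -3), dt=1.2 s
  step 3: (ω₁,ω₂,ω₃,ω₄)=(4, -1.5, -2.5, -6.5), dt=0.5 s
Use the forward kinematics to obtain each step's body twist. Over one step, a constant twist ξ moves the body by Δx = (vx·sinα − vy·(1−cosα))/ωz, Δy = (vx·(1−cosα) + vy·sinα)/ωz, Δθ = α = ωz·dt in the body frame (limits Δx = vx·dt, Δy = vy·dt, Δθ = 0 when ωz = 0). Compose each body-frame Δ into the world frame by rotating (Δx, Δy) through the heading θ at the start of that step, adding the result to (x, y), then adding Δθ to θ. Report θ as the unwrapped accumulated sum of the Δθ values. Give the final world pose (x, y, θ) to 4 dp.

step 1: ξ=(vx,vy,ωz)=(-0.0600, 0.2250, 0.4500), dt=0.5 → body Δ=(-0.0424, 0.1082, 0.2250) → world pose (-0.0424, 0.1082, 0.2250)
step 2: ξ=(vx,vy,ωz)=(-0.0525, 0.2775, 0.3562), dt=1.2 → body Δ=(-0.1312, 0.3097, 0.4275) → world pose (-0.2393, 0.3808, 0.6525)
step 3: ξ=(vx,vy,ωz)=(-0.0975, -0.0225, -0.3562), dt=0.5 → body Δ=(-0.0495, -0.0069, -0.1781) → world pose (-0.2745, 0.3453, 0.4744)

(-0.2745, 0.3453, 0.4744)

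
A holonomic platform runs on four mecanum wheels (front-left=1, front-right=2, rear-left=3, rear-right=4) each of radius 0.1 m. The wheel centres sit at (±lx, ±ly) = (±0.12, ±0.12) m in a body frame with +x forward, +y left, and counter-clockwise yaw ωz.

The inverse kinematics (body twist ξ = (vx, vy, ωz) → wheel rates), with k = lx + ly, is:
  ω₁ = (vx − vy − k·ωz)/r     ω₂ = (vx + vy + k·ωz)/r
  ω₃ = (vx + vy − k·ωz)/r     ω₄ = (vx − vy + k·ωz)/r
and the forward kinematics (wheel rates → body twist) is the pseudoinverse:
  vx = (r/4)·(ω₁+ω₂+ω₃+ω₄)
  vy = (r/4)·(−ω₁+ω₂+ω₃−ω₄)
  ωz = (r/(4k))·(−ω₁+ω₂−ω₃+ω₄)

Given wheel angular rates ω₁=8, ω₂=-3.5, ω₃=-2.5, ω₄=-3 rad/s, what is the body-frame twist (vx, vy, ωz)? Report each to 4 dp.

k = lx + ly = 0.12 + 0.12 = 0.2400
ω₁+ω₂+ω₃+ω₄ = -1.0000  →  vx = (0.1/4)·-1.0000 = -0.0250
−ω₁+ω₂+ω₃−ω₄ = -11.0000  →  vy = (0.1/4)·-11.0000 = -0.2750
−ω₁+ω₂−ω₃+ω₄ = -12.0000  →  ωz = (0.1/0.9600)·-12.0000 = -1.2500

(-0.0250, -0.2750, -1.2500)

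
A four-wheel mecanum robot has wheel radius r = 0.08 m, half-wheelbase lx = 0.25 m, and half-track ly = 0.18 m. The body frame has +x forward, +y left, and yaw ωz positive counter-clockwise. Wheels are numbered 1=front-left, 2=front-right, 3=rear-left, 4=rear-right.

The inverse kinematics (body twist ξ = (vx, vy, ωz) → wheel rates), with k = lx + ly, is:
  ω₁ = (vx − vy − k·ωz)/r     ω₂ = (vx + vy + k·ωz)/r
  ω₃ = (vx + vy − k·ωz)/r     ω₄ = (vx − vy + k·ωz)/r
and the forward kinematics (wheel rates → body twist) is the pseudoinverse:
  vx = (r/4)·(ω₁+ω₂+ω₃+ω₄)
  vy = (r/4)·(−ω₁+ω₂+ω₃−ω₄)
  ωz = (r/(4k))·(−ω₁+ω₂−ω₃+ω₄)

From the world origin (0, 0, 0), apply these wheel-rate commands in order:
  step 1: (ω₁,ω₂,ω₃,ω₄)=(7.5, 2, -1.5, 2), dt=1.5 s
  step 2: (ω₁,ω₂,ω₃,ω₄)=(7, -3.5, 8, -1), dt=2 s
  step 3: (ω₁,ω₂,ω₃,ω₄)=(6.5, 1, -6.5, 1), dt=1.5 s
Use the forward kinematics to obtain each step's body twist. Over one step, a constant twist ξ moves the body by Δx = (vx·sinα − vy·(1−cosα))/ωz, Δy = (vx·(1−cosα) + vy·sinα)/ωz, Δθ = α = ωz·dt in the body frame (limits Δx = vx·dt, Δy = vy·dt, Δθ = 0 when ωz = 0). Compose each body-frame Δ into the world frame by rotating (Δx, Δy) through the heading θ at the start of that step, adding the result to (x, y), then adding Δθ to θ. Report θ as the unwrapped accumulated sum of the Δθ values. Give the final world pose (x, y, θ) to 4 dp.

(0.0285, -0.5689, -1.8140)

step 1: ξ=(vx,vy,ωz)=(0.2000, -0.1800, -0.0930), dt=1.5 → body Δ=(0.2802, -0.2900, -0.1395) → world pose (0.2802, -0.2900, -0.1395)
step 2: ξ=(vx,vy,ωz)=(0.2100, -0.0300, -0.9070), dt=2.0 → body Δ=(0.1837, -0.3194, -1.8140) → world pose (0.4177, -0.6319, -1.9535)
step 3: ξ=(vx,vy,ωz)=(0.0400, -0.2600, 0.0930), dt=1.5 → body Δ=(0.0870, -0.3846, 0.1395) → world pose (0.0285, -0.5689, -1.8140)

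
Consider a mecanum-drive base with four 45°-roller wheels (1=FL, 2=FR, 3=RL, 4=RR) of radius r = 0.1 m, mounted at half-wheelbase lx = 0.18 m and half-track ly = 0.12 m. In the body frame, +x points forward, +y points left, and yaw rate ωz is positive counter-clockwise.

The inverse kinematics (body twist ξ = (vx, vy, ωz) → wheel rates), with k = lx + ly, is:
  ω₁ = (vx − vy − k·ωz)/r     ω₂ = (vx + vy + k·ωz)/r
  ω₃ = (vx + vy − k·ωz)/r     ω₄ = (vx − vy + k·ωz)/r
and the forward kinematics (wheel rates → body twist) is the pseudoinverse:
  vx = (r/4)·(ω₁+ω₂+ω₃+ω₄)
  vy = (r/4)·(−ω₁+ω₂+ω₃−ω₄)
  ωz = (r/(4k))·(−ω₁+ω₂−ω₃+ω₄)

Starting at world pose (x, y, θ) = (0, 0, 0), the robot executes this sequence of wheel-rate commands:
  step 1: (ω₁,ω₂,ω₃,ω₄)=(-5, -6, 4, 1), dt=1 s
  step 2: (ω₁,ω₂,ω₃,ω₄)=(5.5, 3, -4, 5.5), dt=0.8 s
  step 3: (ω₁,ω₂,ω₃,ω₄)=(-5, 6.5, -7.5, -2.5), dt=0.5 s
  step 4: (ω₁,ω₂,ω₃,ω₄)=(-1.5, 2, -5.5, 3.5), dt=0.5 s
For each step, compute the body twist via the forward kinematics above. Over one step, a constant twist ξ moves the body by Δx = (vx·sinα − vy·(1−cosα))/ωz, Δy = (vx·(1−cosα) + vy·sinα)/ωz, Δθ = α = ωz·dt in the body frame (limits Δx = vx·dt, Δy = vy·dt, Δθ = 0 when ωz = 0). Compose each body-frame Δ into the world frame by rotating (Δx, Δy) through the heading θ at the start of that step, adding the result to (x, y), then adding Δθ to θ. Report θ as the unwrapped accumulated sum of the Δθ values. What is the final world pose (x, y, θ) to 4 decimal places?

(-0.0434, -0.2080, 1.3417)

step 1: ξ=(vx,vy,ωz)=(-0.1500, 0.0500, -0.3333), dt=1.0 → body Δ=(-0.1390, 0.0738, -0.3333) → world pose (-0.1390, 0.0738, -0.3333)
step 2: ξ=(vx,vy,ωz)=(0.2500, -0.3000, 0.5833), dt=0.8 → body Δ=(0.2478, -0.1856, 0.4667) → world pose (0.0345, -0.1826, 0.1333)
step 3: ξ=(vx,vy,ωz)=(-0.2125, 0.1625, 1.3750), dt=0.5 → body Δ=(-0.1249, 0.0399, 0.6875) → world pose (-0.0946, -0.1596, 0.8208)
step 4: ξ=(vx,vy,ωz)=(-0.0375, -0.1375, 1.0417), dt=0.5 → body Δ=(-0.0004, -0.0705, 0.5208) → world pose (-0.0434, -0.2080, 1.3417)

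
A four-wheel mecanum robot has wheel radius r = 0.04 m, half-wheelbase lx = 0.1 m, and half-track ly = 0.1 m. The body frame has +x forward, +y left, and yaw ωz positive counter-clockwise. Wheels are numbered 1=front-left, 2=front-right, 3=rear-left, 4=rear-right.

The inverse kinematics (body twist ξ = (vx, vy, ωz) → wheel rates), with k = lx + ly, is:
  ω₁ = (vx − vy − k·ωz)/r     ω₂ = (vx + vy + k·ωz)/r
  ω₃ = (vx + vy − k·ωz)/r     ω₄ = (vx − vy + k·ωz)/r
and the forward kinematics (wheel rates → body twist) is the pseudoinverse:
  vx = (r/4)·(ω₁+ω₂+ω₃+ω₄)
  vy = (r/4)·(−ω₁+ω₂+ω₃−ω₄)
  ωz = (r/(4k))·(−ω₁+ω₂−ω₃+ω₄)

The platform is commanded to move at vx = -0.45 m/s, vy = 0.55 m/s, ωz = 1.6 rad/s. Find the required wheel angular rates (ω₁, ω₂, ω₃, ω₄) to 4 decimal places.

(-33.0000, 10.5000, -5.5000, -17.0000)

k = lx + ly = 0.1 + 0.1 = 0.2000;  k·ωz = 0.2000·1.6 = 0.3200
ω₁ (FL) = (vx − vy − k·ωz)/r = -1.3200/0.04 = -33.0000
ω₂ (FR) = (vx + vy + k·ωz)/r = 0.4200/0.04 = 10.5000
ω₃ (RL) = (vx + vy − k·ωz)/r = -0.2200/0.04 = -5.5000
ω₄ (RR) = (vx − vy + k·ωz)/r = -0.6800/0.04 = -17.0000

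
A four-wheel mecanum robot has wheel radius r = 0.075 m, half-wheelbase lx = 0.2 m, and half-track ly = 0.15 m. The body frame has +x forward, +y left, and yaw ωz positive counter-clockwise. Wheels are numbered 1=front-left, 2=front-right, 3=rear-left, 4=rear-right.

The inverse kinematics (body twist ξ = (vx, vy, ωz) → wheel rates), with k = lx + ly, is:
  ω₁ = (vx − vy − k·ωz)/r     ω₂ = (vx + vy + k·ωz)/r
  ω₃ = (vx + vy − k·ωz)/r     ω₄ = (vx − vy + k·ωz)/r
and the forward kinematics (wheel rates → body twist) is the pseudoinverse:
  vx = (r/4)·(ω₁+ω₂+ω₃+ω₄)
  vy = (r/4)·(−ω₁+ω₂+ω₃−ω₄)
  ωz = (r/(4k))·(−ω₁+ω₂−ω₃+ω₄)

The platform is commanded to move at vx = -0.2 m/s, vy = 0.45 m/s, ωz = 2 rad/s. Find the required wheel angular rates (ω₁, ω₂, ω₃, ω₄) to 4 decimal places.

k = lx + ly = 0.2 + 0.15 = 0.3500;  k·ωz = 0.3500·2 = 0.7000
ω₁ (FL) = (vx − vy − k·ωz)/r = -1.3500/0.075 = -18.0000
ω₂ (FR) = (vx + vy + k·ωz)/r = 0.9500/0.075 = 12.6667
ω₃ (RL) = (vx + vy − k·ωz)/r = -0.4500/0.075 = -6.0000
ω₄ (RR) = (vx − vy + k·ωz)/r = 0.0500/0.075 = 0.6667

(-18.0000, 12.6667, -6.0000, 0.6667)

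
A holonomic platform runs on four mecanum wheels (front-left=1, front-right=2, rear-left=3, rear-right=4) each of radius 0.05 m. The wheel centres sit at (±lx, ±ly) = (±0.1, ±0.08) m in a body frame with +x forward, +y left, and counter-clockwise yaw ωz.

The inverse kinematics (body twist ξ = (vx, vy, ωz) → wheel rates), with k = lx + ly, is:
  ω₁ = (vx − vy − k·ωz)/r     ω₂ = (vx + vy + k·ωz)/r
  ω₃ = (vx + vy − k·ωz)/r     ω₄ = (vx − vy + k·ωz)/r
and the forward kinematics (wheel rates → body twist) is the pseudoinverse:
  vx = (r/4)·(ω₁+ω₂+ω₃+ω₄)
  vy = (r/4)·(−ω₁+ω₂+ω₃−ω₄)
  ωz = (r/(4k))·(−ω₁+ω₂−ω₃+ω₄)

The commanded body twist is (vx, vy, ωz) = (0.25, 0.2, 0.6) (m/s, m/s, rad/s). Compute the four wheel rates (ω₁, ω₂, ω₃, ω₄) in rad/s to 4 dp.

k = lx + ly = 0.1 + 0.08 = 0.1800;  k·ωz = 0.1800·0.6 = 0.1080
ω₁ (FL) = (vx − vy − k·ωz)/r = -0.0580/0.05 = -1.1600
ω₂ (FR) = (vx + vy + k·ωz)/r = 0.5580/0.05 = 11.1600
ω₃ (RL) = (vx + vy − k·ωz)/r = 0.3420/0.05 = 6.8400
ω₄ (RR) = (vx − vy + k·ωz)/r = 0.1580/0.05 = 3.1600

(-1.1600, 11.1600, 6.8400, 3.1600)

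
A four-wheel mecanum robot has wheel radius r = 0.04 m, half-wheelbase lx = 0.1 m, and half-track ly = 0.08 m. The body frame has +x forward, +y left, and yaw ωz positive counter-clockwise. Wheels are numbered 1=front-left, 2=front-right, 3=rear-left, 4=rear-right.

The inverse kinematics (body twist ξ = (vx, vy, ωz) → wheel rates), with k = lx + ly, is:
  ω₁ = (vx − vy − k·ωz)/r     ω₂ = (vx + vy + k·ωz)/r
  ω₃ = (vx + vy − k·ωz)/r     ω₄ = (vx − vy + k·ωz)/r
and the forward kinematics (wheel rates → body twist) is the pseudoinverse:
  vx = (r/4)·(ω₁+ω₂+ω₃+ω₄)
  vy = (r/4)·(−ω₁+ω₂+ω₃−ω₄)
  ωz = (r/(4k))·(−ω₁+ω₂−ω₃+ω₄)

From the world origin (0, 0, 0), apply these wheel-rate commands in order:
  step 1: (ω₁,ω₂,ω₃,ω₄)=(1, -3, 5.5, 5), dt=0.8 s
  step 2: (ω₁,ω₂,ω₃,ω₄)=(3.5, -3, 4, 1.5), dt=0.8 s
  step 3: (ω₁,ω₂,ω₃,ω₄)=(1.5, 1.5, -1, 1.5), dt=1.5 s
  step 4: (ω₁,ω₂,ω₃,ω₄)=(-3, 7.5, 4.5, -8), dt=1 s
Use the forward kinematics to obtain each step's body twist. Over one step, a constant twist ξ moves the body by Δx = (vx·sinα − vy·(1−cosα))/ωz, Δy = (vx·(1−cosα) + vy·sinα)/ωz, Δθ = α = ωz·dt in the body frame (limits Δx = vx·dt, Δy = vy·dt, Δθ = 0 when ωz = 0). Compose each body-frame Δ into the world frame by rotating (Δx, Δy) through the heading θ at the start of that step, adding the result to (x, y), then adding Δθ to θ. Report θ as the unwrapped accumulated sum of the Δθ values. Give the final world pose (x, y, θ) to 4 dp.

step 1: ξ=(vx,vy,ωz)=(0.0850, -0.0350, -0.2500), dt=0.8 → body Δ=(0.0648, -0.0346, -0.2000) → world pose (0.0648, -0.0346, -0.2000)
step 2: ξ=(vx,vy,ωz)=(0.0600, -0.0400, -0.5000), dt=0.8 → body Δ=(0.0404, -0.0406, -0.4000) → world pose (0.0963, -0.0824, -0.6000)
step 3: ξ=(vx,vy,ωz)=(0.0350, -0.0250, 0.1389), dt=1.5 → body Δ=(0.0560, -0.0318, 0.2083) → world pose (0.1246, -0.1403, -0.3917)
step 4: ξ=(vx,vy,ωz)=(0.0100, 0.2300, -0.1111), dt=1.0 → body Δ=(0.0227, 0.2290, -0.1111) → world pose (0.2330, 0.0627, -0.5028)

(0.2330, 0.0627, -0.5028)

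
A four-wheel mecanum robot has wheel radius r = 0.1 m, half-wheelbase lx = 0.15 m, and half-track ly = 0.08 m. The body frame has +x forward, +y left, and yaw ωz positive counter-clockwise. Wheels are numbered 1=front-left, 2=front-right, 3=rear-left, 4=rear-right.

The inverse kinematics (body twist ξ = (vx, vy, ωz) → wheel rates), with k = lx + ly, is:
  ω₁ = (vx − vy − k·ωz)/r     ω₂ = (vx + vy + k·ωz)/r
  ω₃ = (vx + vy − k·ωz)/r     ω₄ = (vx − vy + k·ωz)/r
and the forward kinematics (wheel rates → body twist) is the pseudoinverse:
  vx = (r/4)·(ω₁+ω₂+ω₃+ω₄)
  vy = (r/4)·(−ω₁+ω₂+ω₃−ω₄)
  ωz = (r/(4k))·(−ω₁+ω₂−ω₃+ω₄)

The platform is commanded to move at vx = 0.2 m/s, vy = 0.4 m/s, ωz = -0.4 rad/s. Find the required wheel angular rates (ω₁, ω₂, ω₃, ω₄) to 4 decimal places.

(-1.0800, 5.0800, 6.9200, -2.9200)

k = lx + ly = 0.15 + 0.08 = 0.2300;  k·ωz = 0.2300·-0.4 = -0.0920
ω₁ (FL) = (vx − vy − k·ωz)/r = -0.1080/0.1 = -1.0800
ω₂ (FR) = (vx + vy + k·ωz)/r = 0.5080/0.1 = 5.0800
ω₃ (RL) = (vx + vy − k·ωz)/r = 0.6920/0.1 = 6.9200
ω₄ (RR) = (vx − vy + k·ωz)/r = -0.2920/0.1 = -2.9200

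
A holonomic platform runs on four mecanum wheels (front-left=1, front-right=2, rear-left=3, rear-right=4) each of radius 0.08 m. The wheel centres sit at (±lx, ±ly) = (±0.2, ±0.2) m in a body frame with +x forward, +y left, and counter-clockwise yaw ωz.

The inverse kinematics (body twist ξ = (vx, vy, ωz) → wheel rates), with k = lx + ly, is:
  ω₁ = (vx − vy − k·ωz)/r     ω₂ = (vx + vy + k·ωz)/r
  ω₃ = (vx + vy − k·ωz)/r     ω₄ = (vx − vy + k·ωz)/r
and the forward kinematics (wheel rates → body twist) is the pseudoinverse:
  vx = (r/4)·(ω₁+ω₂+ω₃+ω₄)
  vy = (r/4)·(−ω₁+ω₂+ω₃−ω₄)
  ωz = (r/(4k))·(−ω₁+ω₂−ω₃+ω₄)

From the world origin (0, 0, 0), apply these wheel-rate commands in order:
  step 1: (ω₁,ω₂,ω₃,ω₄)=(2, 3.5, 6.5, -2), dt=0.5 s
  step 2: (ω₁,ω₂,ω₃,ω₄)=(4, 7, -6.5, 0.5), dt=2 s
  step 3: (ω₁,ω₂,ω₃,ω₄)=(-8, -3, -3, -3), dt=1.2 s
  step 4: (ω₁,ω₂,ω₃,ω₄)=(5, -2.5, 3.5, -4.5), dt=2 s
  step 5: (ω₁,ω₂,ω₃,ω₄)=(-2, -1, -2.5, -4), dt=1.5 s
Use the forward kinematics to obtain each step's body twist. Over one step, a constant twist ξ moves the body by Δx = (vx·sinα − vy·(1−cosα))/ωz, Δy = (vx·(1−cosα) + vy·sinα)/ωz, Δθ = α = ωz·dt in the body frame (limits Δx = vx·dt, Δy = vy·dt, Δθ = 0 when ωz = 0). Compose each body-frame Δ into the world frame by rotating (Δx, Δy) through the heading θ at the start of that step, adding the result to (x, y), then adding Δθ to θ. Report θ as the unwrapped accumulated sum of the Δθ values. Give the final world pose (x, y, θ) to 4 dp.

(-0.1686, -0.0371, -0.4625)

step 1: ξ=(vx,vy,ωz)=(0.2000, 0.2000, -0.3500), dt=0.5 → body Δ=(0.1082, 0.0908, -0.1750) → world pose (0.1082, 0.0908, -0.1750)
step 2: ξ=(vx,vy,ωz)=(0.1000, -0.0800, 0.5000), dt=2.0 → body Δ=(0.2418, -0.0427, 1.0000) → world pose (0.3389, 0.0066, 0.8250)
step 3: ξ=(vx,vy,ωz)=(-0.3400, 0.1000, 0.2500), dt=1.2 → body Δ=(-0.4198, 0.0575, 0.3000) → world pose (0.0119, -0.2627, 1.1250)
step 4: ξ=(vx,vy,ωz)=(0.0300, 0.0100, -0.7750), dt=2.0 → body Δ=(0.0513, -0.0250, -1.5500) → world pose (0.0566, -0.2272, -0.4250)
step 5: ξ=(vx,vy,ωz)=(-0.1900, 0.0500, -0.0250), dt=1.5 → body Δ=(-0.2835, 0.0803, -0.0375) → world pose (-0.1686, -0.0371, -0.4625)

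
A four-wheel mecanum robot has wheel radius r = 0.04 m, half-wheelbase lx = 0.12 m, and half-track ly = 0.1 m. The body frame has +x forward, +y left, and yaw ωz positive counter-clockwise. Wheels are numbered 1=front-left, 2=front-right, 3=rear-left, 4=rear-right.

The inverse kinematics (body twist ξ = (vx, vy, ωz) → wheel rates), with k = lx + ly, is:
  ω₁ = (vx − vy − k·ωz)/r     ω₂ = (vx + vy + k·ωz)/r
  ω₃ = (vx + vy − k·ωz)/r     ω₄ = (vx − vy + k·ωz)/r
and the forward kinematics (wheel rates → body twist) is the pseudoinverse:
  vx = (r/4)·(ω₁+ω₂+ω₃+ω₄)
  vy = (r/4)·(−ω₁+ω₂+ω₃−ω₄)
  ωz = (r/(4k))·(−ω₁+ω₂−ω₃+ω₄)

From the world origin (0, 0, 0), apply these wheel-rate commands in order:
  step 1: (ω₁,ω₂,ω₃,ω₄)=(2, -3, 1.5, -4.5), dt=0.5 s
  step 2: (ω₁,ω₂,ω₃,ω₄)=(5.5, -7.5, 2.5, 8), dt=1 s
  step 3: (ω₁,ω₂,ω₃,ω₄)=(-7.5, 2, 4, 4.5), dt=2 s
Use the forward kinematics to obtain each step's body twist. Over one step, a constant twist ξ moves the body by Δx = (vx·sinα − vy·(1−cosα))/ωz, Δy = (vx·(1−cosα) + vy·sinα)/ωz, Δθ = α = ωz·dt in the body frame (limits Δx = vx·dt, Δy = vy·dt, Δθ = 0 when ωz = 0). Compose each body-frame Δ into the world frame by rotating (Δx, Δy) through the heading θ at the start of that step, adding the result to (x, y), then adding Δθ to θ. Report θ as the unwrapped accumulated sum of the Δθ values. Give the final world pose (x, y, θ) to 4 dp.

(0.0640, -0.0308, 0.3182)

step 1: ξ=(vx,vy,ωz)=(-0.0400, 0.0100, -0.5000), dt=0.5 → body Δ=(-0.0192, 0.0074, -0.2500) → world pose (-0.0192, 0.0074, -0.2500)
step 2: ξ=(vx,vy,ωz)=(0.0850, -0.1850, -0.3409), dt=1.0 → body Δ=(0.0521, -0.1958, -0.3409) → world pose (-0.0171, -0.1952, -0.5909)
step 3: ξ=(vx,vy,ωz)=(0.0300, 0.0900, 0.4545), dt=2.0 → body Δ=(-0.0243, 0.1817, 0.9091) → world pose (0.0640, -0.0308, 0.3182)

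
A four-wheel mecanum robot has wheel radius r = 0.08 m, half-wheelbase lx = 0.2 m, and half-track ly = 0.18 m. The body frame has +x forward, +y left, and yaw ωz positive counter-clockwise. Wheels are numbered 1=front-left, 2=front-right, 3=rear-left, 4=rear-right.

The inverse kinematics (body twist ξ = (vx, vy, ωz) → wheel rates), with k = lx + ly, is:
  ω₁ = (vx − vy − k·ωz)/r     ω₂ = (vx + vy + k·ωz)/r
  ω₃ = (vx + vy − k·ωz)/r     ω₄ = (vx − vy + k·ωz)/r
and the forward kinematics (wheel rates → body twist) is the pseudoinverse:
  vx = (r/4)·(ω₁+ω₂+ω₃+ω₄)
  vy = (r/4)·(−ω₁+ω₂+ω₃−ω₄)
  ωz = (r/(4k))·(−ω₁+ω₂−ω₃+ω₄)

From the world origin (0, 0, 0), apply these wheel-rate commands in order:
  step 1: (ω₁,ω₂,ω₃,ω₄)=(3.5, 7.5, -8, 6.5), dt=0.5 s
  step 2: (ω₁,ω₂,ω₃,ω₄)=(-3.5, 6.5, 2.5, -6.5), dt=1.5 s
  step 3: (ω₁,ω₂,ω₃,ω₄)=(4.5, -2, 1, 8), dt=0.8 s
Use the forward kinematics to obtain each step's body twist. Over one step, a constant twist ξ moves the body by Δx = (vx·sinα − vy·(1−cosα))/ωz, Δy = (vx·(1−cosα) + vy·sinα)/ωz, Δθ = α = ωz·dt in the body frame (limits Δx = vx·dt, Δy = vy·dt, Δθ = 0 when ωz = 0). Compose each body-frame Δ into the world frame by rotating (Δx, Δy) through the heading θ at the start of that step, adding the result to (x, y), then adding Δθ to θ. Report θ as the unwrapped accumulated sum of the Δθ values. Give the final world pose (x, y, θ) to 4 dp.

(0.0761, 0.3186, 0.5868)

step 1: ξ=(vx,vy,ωz)=(0.1900, -0.2100, 0.9737), dt=0.5 → body Δ=(0.1163, -0.0782, 0.4868) → world pose (0.1163, -0.0782, 0.4868)
step 2: ξ=(vx,vy,ωz)=(-0.0200, 0.3800, 0.0526), dt=1.5 → body Δ=(-0.0525, 0.5682, 0.0789) → world pose (-0.1958, 0.3994, 0.5658)
step 3: ξ=(vx,vy,ωz)=(0.2300, -0.2700, 0.0263), dt=0.8 → body Δ=(0.1863, -0.2140, 0.0211) → world pose (0.0761, 0.3186, 0.5868)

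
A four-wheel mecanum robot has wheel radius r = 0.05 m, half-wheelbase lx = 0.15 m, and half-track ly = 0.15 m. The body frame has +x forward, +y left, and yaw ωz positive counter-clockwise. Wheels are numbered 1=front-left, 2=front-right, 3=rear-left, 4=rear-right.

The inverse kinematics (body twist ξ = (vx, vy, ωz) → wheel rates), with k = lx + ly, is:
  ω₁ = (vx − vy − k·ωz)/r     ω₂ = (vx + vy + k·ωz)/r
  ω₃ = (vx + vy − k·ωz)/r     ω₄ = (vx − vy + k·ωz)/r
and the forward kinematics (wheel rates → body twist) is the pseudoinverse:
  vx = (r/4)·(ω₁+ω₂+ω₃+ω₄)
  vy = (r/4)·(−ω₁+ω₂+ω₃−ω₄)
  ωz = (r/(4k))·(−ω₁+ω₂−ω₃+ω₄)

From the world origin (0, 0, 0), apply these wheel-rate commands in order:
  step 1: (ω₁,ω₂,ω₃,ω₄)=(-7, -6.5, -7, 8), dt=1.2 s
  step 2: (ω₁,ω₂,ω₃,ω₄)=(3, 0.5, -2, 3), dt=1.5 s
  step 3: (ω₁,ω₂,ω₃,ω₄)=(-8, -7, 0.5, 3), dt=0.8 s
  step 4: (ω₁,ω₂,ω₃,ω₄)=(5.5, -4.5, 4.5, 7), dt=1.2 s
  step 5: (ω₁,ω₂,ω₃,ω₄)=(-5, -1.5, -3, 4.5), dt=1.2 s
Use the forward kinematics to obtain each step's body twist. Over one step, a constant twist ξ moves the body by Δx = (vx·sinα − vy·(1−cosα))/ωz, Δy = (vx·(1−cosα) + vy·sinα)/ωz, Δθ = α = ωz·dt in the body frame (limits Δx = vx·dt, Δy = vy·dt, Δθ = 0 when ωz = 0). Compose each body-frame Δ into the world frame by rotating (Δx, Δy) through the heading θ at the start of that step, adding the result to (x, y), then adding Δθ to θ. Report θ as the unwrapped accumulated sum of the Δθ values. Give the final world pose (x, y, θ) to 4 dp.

step 1: ξ=(vx,vy,ωz)=(-0.1562, -0.1813, 0.6458), dt=1.2 → body Δ=(-0.0891, -0.2655, 0.7750) → world pose (-0.0891, -0.2655, 0.7750)
step 2: ξ=(vx,vy,ωz)=(0.0563, -0.0938, 0.1042), dt=1.5 → body Δ=(0.0950, -0.1335, 0.1563) → world pose (0.0721, -0.2944, 0.9313)
step 3: ξ=(vx,vy,ωz)=(-0.1438, -0.0188, 0.1458), dt=0.8 → body Δ=(-0.1139, -0.0217, 0.1167) → world pose (0.0215, -0.3986, 1.0479)
step 4: ξ=(vx,vy,ωz)=(0.1562, -0.1562, -0.3125), dt=1.2 → body Δ=(0.1484, -0.2179, -0.3750) → world pose (0.2844, -0.3789, 0.6729)
step 5: ξ=(vx,vy,ωz)=(-0.0625, -0.0500, 0.4583), dt=1.2 → body Δ=(-0.0552, -0.0771, 0.5500) → world pose (0.2893, -0.4736, 1.2229)

(0.2893, -0.4736, 1.2229)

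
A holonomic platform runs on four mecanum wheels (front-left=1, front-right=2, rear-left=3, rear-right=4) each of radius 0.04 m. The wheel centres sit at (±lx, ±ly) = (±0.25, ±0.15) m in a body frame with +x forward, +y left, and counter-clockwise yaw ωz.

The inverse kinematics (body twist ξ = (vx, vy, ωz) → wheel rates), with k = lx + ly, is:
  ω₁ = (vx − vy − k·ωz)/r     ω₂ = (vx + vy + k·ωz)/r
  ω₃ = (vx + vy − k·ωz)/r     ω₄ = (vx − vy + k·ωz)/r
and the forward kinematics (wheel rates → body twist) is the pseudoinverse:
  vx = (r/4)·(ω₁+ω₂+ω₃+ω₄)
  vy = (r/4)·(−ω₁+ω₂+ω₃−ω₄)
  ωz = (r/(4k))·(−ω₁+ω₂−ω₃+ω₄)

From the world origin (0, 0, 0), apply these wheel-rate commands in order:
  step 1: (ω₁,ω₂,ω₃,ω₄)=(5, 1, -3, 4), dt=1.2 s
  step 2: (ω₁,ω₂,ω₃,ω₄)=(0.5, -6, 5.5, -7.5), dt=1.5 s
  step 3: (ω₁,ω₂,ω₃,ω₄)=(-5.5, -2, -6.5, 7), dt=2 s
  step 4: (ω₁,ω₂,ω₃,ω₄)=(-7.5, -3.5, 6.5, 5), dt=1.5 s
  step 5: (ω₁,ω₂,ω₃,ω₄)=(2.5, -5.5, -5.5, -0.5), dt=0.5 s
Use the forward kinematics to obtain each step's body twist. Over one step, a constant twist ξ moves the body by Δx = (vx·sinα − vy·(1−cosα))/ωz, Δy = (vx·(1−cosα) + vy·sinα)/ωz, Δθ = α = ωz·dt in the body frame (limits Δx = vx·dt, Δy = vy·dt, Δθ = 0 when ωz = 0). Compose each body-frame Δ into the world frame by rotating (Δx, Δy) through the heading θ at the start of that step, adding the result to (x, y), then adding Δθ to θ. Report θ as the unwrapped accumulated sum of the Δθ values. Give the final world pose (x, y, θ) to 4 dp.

step 1: ξ=(vx,vy,ωz)=(0.0700, -0.1100, 0.0750), dt=1.2 → body Δ=(0.0898, -0.1280, 0.0900) → world pose (0.0898, -0.1280, 0.0900)
step 2: ξ=(vx,vy,ωz)=(-0.0750, 0.0650, -0.4875), dt=1.5 → body Δ=(-0.0687, 0.1284, -0.7312) → world pose (0.0099, -0.0064, -0.6412)
step 3: ξ=(vx,vy,ωz)=(-0.0700, -0.1000, 0.4250), dt=2.0 → body Δ=(-0.0437, -0.2328, 0.8500) → world pose (-0.1644, -0.1667, 0.2087)
step 4: ξ=(vx,vy,ωz)=(0.0050, 0.0550, 0.0625), dt=1.5 → body Δ=(0.0036, 0.0827, 0.0937) → world pose (-0.1780, -0.0850, 0.3025)
step 5: ξ=(vx,vy,ωz)=(-0.0900, -0.1300, -0.0750), dt=0.5 → body Δ=(-0.0462, -0.0641, -0.0375) → world pose (-0.2030, -0.1600, 0.2650)

(-0.2030, -0.1600, 0.2650)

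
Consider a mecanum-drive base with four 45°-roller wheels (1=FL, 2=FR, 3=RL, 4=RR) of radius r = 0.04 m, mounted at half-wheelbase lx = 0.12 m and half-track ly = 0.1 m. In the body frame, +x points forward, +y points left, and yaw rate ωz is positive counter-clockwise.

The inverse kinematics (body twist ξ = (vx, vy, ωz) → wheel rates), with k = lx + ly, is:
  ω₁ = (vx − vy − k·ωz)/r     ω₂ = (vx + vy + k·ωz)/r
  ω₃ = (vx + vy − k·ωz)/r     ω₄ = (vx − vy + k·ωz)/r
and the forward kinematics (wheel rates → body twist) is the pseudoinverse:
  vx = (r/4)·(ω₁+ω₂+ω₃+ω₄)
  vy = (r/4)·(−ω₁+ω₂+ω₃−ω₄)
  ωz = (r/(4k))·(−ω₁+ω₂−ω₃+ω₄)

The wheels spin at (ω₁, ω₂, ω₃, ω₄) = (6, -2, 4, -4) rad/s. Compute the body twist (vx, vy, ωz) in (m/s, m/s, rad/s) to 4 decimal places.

(0.0400, 0.0000, -0.7273)

k = lx + ly = 0.12 + 0.1 = 0.2200
ω₁+ω₂+ω₃+ω₄ = 4.0000  →  vx = (0.04/4)·4.0000 = 0.0400
−ω₁+ω₂+ω₃−ω₄ = 0.0000  →  vy = (0.04/4)·0.0000 = 0.0000
−ω₁+ω₂−ω₃+ω₄ = -16.0000  →  ωz = (0.04/0.8800)·-16.0000 = -0.7273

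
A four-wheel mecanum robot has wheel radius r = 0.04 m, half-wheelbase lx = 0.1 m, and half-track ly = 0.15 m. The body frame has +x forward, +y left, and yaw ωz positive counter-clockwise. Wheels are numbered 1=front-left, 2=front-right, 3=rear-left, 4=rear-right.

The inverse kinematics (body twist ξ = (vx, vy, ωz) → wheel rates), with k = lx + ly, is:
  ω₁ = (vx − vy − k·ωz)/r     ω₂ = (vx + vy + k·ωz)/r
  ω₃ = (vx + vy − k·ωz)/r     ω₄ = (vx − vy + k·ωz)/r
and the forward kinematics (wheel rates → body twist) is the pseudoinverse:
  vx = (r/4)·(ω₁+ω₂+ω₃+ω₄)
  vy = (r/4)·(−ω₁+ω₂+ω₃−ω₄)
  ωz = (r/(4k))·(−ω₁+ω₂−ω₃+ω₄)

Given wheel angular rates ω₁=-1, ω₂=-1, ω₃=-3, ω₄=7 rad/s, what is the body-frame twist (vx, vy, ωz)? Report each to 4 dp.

k = lx + ly = 0.1 + 0.15 = 0.2500
ω₁+ω₂+ω₃+ω₄ = 2.0000  →  vx = (0.04/4)·2.0000 = 0.0200
−ω₁+ω₂+ω₃−ω₄ = -10.0000  →  vy = (0.04/4)·-10.0000 = -0.1000
−ω₁+ω₂−ω₃+ω₄ = 10.0000  →  ωz = (0.04/1.0000)·10.0000 = 0.4000

(0.0200, -0.1000, 0.4000)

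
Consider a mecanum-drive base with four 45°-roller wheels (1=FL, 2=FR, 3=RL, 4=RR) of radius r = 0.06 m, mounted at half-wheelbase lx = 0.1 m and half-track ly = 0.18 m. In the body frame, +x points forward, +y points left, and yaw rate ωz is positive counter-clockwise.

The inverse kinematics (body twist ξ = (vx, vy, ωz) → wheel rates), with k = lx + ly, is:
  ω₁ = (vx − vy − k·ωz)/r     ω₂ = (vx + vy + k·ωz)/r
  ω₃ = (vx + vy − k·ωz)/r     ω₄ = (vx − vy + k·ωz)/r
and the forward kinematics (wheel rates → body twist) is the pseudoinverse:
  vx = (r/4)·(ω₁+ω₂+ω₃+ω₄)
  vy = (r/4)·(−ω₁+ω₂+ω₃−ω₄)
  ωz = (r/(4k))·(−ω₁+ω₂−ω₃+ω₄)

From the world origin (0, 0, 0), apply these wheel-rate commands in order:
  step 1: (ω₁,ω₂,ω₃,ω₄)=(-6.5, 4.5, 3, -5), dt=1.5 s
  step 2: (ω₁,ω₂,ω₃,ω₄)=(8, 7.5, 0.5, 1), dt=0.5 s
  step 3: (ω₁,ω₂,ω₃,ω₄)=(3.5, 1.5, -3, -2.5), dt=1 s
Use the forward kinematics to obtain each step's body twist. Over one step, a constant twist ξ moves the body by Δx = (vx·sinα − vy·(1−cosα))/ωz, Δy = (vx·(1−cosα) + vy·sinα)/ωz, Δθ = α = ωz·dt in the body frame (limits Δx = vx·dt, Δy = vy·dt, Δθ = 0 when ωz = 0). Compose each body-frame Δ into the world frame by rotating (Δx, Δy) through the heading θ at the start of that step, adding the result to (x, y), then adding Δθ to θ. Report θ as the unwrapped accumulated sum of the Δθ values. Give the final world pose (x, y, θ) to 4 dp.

(-0.0147, 0.3975, 0.1607)

step 1: ξ=(vx,vy,ωz)=(-0.0600, 0.2850, 0.1607), dt=1.5 → body Δ=(-0.1404, 0.4126, 0.2411) → world pose (-0.1404, 0.4126, 0.2411)
step 2: ξ=(vx,vy,ωz)=(0.2550, -0.0150, 0.0000), dt=0.5 → body Δ=(0.1275, -0.0075, 0.0000) → world pose (-0.0148, 0.4357, 0.2411)
step 3: ξ=(vx,vy,ωz)=(-0.0075, -0.0375, -0.0804), dt=1.0 → body Δ=(-0.0090, -0.0372, -0.0804) → world pose (-0.0147, 0.3975, 0.1607)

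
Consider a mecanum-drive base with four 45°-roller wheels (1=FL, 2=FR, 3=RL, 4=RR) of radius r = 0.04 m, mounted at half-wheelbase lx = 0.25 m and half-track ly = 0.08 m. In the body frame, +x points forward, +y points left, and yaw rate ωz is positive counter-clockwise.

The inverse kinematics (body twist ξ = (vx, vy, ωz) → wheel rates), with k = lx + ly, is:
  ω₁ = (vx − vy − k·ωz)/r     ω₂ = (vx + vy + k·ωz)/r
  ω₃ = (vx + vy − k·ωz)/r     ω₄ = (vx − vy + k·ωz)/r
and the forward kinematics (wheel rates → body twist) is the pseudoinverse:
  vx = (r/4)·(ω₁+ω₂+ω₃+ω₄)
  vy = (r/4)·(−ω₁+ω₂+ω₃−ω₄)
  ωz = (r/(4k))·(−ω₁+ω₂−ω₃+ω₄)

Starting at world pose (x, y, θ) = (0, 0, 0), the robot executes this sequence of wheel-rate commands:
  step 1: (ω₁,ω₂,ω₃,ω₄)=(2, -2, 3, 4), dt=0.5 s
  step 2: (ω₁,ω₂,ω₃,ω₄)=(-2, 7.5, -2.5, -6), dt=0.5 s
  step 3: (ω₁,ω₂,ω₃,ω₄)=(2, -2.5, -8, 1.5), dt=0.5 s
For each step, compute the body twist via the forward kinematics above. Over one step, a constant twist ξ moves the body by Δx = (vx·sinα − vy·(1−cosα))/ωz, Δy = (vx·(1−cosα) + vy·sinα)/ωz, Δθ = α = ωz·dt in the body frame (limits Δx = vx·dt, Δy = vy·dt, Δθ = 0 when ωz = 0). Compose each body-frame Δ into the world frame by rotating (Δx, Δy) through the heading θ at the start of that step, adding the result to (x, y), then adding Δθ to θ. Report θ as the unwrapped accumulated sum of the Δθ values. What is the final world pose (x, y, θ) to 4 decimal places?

step 1: ξ=(vx,vy,ωz)=(0.0700, -0.0500, -0.0909), dt=0.5 → body Δ=(0.0344, -0.0258, -0.0455) → world pose (0.0344, -0.0258, -0.0455)
step 2: ξ=(vx,vy,ωz)=(-0.0300, 0.1300, 0.1818), dt=0.5 → body Δ=(-0.0179, 0.0642, 0.0909) → world pose (0.0194, 0.0392, 0.0455)
step 3: ξ=(vx,vy,ωz)=(-0.0700, -0.1400, 0.1515), dt=0.5 → body Δ=(-0.0323, -0.0713, 0.0758) → world pose (-0.0096, -0.0335, 0.1212)

(-0.0096, -0.0335, 0.1212)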